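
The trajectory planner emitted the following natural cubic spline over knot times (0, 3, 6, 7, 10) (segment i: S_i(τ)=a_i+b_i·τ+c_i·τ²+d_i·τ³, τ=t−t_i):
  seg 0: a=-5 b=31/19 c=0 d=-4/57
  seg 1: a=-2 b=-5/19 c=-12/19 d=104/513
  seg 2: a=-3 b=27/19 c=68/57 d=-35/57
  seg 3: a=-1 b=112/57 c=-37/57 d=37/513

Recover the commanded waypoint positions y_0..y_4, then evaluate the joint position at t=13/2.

y_0=-5 y_1=-2 y_2=-3 y_3=-1 y_4=1
S(13/2) = -943/456

y_0 = S_0(0) = a_0 = -5
y_1 = S_1(0) = a_1 = -2
y_2 = S_2(0) = a_2 = -3
y_3 = S_3(0) = a_3 = -1
y_4 = S_3(3) = 1
t_q=13/2 is in segment 2 (τ=1/2); S_2(τ)=-943/456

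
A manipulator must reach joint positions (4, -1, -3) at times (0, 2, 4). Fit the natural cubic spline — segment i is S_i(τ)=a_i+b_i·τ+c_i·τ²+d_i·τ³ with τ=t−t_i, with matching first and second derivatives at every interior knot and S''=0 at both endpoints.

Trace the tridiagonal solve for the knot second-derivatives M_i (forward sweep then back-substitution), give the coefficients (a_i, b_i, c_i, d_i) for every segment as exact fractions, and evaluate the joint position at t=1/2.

  seg 0: a=4 b=-23/8 c=0 d=3/32
  seg 1: a=-1 b=-7/4 c=9/16 d=-3/32
S(1/2) = 659/256

Δ: Δ0=-5/2, Δ1=-1
row 1: diag=8, rhs=9; c'=1/4, d'=9/8
back: M1=9/8
M: M0=0, M1=9/8, M2=0
seg 0: a=4, c=M0/2=0, d=(M1−M0)/(6·2)=3/32, b=Δ0−h0·(2M0+M1)/6=-23/8
seg 1: a=-1, c=M1/2=9/16, d=(M2−M1)/(6·2)=-3/32, b=Δ1−h1·(2M1+M2)/6=-7/4
t_q=1/2 → seg 0, τ=1/2; S=4+-23/8·τ+0·τ²+3/32·τ³=659/256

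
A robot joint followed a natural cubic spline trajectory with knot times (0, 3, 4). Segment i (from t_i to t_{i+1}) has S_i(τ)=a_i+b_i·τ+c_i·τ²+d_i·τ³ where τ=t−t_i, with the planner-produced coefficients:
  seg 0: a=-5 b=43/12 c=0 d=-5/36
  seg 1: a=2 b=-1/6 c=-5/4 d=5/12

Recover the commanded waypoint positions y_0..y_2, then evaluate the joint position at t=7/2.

y_0=-5 y_1=2 y_2=1
S(7/2) = 53/32

y_0 = S_0(0) = a_0 = -5
y_1 = S_1(0) = a_1 = 2
y_2 = S_1(1) = 1
t_q=7/2 is in segment 1 (τ=1/2); S_1(τ)=53/32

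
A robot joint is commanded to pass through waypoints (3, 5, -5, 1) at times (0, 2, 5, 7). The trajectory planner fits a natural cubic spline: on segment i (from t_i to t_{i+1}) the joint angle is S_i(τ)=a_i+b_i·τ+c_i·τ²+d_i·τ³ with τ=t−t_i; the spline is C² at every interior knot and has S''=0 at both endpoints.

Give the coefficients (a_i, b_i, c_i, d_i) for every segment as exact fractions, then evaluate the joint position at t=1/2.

  seg 0: a=3 b=647/273 c=0 d=-187/546
  seg 1: a=5 b=-475/273 c=-187/91 d=32/63
  seg 2: a=-5 b=-97/273 c=229/91 d=-229/546
S(1/2) = 6031/1456

Δ: Δ0=1, Δ1=-10/3, Δ2=3
row 1: diag=10, rhs=-26; c'=3/10, d'=-13/5
row 2: denom=10−3·3/10=91/10; d'=(38−3·-13/5)/(91/10)=458/91
back: M2=458/91
back: M1=-13/5−3/10·458/91=-374/91
M: M0=0, M1=-374/91, M2=458/91, M3=0
seg 0: a=3, c=M0/2=0, d=(M1−M0)/(6·2)=-187/546, b=Δ0−h0·(2M0+M1)/6=647/273
seg 1: a=5, c=M1/2=-187/91, d=(M2−M1)/(6·3)=32/63, b=Δ1−h1·(2M1+M2)/6=-475/273
seg 2: a=-5, c=M2/2=229/91, d=(M3−M2)/(6·2)=-229/546, b=Δ2−h2·(2M2+M3)/6=-97/273
t_q=1/2 → seg 0, τ=1/2; S=3+647/273·τ+0·τ²+-187/546·τ³=6031/1456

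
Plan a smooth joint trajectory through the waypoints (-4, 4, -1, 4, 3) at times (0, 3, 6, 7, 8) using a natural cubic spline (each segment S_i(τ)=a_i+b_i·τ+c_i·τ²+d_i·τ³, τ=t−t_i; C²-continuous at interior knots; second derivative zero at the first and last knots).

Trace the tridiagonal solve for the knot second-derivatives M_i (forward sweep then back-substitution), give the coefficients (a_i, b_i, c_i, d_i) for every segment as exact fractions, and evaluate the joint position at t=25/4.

Δ: Δ0=8/3, Δ1=-5/3, Δ2=5, Δ3=-1
row 1: diag=12, rhs=-26; c'=1/4, d'=-13/6
row 2: denom=8−3·1/4=29/4; d'=(40−3·-13/6)/(29/4)=186/29
row 3: denom=4−1·4/29=112/29; d'=(-36−1·186/29)/(112/29)=-615/56
back: M3=-615/56
back: M2=186/29−4/29·-615/56=111/14
back: M1=-13/6−1/4·111/14=-697/168
M: M0=0, M1=-697/168, M2=111/14, M3=-615/56, M4=0
seg 0: a=-4, c=M0/2=0, d=(M1−M0)/(6·3)=-697/3024, b=Δ0−h0·(2M0+M1)/6=531/112
seg 1: a=4, c=M1/2=-697/336, d=(M2−M1)/(6·3)=2029/3024, b=Δ1−h1·(2M1+M2)/6=-83/56
seg 2: a=-1, c=M2/2=111/28, d=(M3−M2)/(6·1)=-353/112, b=Δ2−h2·(2M2+M3)/6=67/16
seg 3: a=4, c=M3/2=-615/112, d=(M4−M3)/(6·1)=205/112, b=Δ3−h3·(2M3+M4)/6=149/56
t_q=25/4 → seg 2, τ=1/4; S=-1+67/16·τ+111/28·τ²+-353/112·τ³=1759/7168

  seg 0: a=-4 b=531/112 c=0 d=-697/3024
  seg 1: a=4 b=-83/56 c=-697/336 d=2029/3024
  seg 2: a=-1 b=67/16 c=111/28 d=-353/112
  seg 3: a=4 b=149/56 c=-615/112 d=205/112
S(25/4) = 1759/7168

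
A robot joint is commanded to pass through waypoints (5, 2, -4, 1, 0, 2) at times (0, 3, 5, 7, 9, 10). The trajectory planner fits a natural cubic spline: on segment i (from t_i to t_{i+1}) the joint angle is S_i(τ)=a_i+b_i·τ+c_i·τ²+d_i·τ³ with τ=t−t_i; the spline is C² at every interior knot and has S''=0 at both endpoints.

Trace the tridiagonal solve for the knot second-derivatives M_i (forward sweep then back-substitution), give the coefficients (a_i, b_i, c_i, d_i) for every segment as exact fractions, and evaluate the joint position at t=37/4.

  seg 0: a=5 b=37/194 c=0 d=-77/582
  seg 1: a=2 b=-328/97 c=-231/194 d=67/97
  seg 2: a=-4 b=14/97 c=573/194 d=-689/776
  seg 3: a=1 b=253/194 c=-921/388 d=571/776
  seg 4: a=0 b=62/97 c=198/97 d=-66/97
S(37/4) = 859/3104

Δ: Δ0=-1, Δ1=-3, Δ2=5/2, Δ3=-1/2, Δ4=2
row 1: diag=10, rhs=-12; c'=1/5, d'=-6/5
row 2: denom=8−2·1/5=38/5; d'=(33−2·-6/5)/(38/5)=177/38
row 3: denom=8−2·5/19=142/19; d'=(-18−2·177/38)/(142/19)=-519/142
row 4: denom=6−2·19/71=388/71; d'=(15−2·-519/142)/(388/71)=396/97
back: M4=396/97
back: M3=-519/142−19/71·396/97=-921/194
back: M2=177/38−5/19·-921/194=573/97
back: M1=-6/5−1/5·573/97=-231/97
M: M0=0, M1=-231/97, M2=573/97, M3=-921/194, M4=396/97, M5=0
seg 0: a=5, c=M0/2=0, d=(M1−M0)/(6·3)=-77/582, b=Δ0−h0·(2M0+M1)/6=37/194
seg 1: a=2, c=M1/2=-231/194, d=(M2−M1)/(6·2)=67/97, b=Δ1−h1·(2M1+M2)/6=-328/97
seg 2: a=-4, c=M2/2=573/194, d=(M3−M2)/(6·2)=-689/776, b=Δ2−h2·(2M2+M3)/6=14/97
seg 3: a=1, c=M3/2=-921/388, d=(M4−M3)/(6·2)=571/776, b=Δ3−h3·(2M3+M4)/6=253/194
seg 4: a=0, c=M4/2=198/97, d=(M5−M4)/(6·1)=-66/97, b=Δ4−h4·(2M4+M5)/6=62/97
t_q=37/4 → seg 4, τ=1/4; S=0+62/97·τ+198/97·τ²+-66/97·τ³=859/3104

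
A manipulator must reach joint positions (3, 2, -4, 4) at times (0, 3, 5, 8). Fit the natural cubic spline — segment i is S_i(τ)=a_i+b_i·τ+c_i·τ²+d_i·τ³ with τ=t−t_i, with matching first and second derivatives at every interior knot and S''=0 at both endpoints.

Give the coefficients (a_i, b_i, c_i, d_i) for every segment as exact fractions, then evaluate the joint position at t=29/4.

Δ: Δ0=-1/3, Δ1=-3, Δ2=8/3
row 1: diag=10, rhs=-16; c'=1/5, d'=-8/5
row 2: denom=10−2·1/5=48/5; d'=(34−2·-8/5)/(48/5)=31/8
back: M2=31/8
back: M1=-8/5−1/5·31/8=-19/8
M: M0=0, M1=-19/8, M2=31/8, M3=0
seg 0: a=3, c=M0/2=0, d=(M1−M0)/(6·3)=-19/144, b=Δ0−h0·(2M0+M1)/6=41/48
seg 1: a=2, c=M1/2=-19/16, d=(M2−M1)/(6·2)=25/48, b=Δ1−h1·(2M1+M2)/6=-65/24
seg 2: a=-4, c=M2/2=31/16, d=(M3−M2)/(6·3)=-31/144, b=Δ2−h2·(2M2+M3)/6=-29/24
t_q=29/4 → seg 2, τ=9/4; S=-4+-29/24·τ+31/16·τ²+-31/144·τ³=653/1024

  seg 0: a=3 b=41/48 c=0 d=-19/144
  seg 1: a=2 b=-65/24 c=-19/16 d=25/48
  seg 2: a=-4 b=-29/24 c=31/16 d=-31/144
S(29/4) = 653/1024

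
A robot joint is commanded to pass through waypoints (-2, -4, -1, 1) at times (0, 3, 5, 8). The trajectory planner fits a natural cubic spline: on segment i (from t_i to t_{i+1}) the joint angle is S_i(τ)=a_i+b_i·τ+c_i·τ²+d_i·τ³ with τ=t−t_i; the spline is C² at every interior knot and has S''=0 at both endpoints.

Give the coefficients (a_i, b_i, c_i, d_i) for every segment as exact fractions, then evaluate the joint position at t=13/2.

  seg 0: a=-2 b=-67/48 c=0 d=35/432
  seg 1: a=-4 b=19/24 c=35/48 d=-3/16
  seg 2: a=-1 b=35/24 c=-19/48 d=19/432
S(13/2) = 57/128

Δ: Δ0=-2/3, Δ1=3/2, Δ2=2/3
row 1: diag=10, rhs=13; c'=1/5, d'=13/10
row 2: denom=10−2·1/5=48/5; d'=(-5−2·13/10)/(48/5)=-19/24
back: M2=-19/24
back: M1=13/10−1/5·-19/24=35/24
M: M0=0, M1=35/24, M2=-19/24, M3=0
seg 0: a=-2, c=M0/2=0, d=(M1−M0)/(6·3)=35/432, b=Δ0−h0·(2M0+M1)/6=-67/48
seg 1: a=-4, c=M1/2=35/48, d=(M2−M1)/(6·2)=-3/16, b=Δ1−h1·(2M1+M2)/6=19/24
seg 2: a=-1, c=M2/2=-19/48, d=(M3−M2)/(6·3)=19/432, b=Δ2−h2·(2M2+M3)/6=35/24
t_q=13/2 → seg 2, τ=3/2; S=-1+35/24·τ+-19/48·τ²+19/432·τ³=57/128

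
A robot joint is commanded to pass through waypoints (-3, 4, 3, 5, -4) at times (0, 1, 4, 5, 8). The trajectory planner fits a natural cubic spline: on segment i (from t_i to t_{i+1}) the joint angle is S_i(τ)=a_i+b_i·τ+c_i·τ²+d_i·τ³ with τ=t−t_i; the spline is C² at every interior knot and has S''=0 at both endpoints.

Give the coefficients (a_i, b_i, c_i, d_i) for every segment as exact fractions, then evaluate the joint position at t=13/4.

Δ: Δ0=7, Δ1=-1/3, Δ2=2, Δ3=-3
row 1: diag=8, rhs=-44; c'=3/8, d'=-11/2
row 2: denom=8−3·3/8=55/8; d'=(14−3·-11/2)/(55/8)=244/55
row 3: denom=8−1·8/55=432/55; d'=(-30−1·244/55)/(432/55)=-947/216
back: M3=-947/216
back: M2=244/55−8/55·-947/216=137/27
back: M1=-11/2−3/8·137/27=-533/72
M: M0=0, M1=-533/72, M2=137/27, M3=-947/216, M4=0
seg 0: a=-3, c=M0/2=0, d=(M1−M0)/(6·1)=-533/432, b=Δ0−h0·(2M0+M1)/6=3557/432
seg 1: a=4, c=M1/2=-533/144, d=(M2−M1)/(6·3)=2695/3888, b=Δ1−h1·(2M1+M2)/6=979/216
seg 2: a=3, c=M2/2=137/54, d=(M3−M2)/(6·1)=-227/144, b=Δ2−h2·(2M2+M3)/6=449/432
seg 3: a=5, c=M3/2=-947/432, d=(M4−M3)/(6·3)=947/3888, b=Δ3−h3·(2M3+M4)/6=299/216
t_q=13/4 → seg 1, τ=9/4; S=4+979/216·τ+-533/144·τ²+2695/3888·τ³=10307/3072

  seg 0: a=-3 b=3557/432 c=0 d=-533/432
  seg 1: a=4 b=979/216 c=-533/144 d=2695/3888
  seg 2: a=3 b=449/432 c=137/54 d=-227/144
  seg 3: a=5 b=299/216 c=-947/432 d=947/3888
S(13/4) = 10307/3072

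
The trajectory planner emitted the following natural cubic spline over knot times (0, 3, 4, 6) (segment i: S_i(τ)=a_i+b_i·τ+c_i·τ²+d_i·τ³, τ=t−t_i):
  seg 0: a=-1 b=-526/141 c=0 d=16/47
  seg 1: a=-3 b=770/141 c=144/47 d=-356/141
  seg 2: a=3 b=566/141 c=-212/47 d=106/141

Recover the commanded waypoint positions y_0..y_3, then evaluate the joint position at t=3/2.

y_0=-1 y_1=-3 y_2=3 y_3=-1
S(3/2) = -256/47

y_0 = S_0(0) = a_0 = -1
y_1 = S_1(0) = a_1 = -3
y_2 = S_2(0) = a_2 = 3
y_3 = S_2(2) = -1
t_q=3/2 is in segment 0 (τ=3/2); S_0(τ)=-256/47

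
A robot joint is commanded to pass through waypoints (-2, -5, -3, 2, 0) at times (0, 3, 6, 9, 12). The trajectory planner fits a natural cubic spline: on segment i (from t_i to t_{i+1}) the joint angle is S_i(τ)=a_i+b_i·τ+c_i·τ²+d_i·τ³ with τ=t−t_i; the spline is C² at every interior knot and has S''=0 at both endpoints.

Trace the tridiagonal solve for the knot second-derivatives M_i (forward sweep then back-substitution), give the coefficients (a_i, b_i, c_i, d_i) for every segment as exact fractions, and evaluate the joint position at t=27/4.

  seg 0: a=-2 b=-4/3 c=0 d=1/27
  seg 1: a=-5 b=-1/3 c=1/3 d=0
  seg 2: a=-3 b=5/3 c=1/3 d=-1/9
  seg 3: a=2 b=2/3 c=-2/3 d=2/27
S(27/4) = -103/64

Δ: Δ0=-1, Δ1=2/3, Δ2=5/3, Δ3=-2/3
row 1: diag=12, rhs=10; c'=1/4, d'=5/6
row 2: denom=12−3·1/4=45/4; d'=(6−3·5/6)/(45/4)=14/45
row 3: denom=12−3·4/15=56/5; d'=(-14−3·14/45)/(56/5)=-4/3
back: M3=-4/3
back: M2=14/45−4/15·-4/3=2/3
back: M1=5/6−1/4·2/3=2/3
M: M0=0, M1=2/3, M2=2/3, M3=-4/3, M4=0
seg 0: a=-2, c=M0/2=0, d=(M1−M0)/(6·3)=1/27, b=Δ0−h0·(2M0+M1)/6=-4/3
seg 1: a=-5, c=M1/2=1/3, d=(M2−M1)/(6·3)=0, b=Δ1−h1·(2M1+M2)/6=-1/3
seg 2: a=-3, c=M2/2=1/3, d=(M3−M2)/(6·3)=-1/9, b=Δ2−h2·(2M2+M3)/6=5/3
seg 3: a=2, c=M3/2=-2/3, d=(M4−M3)/(6·3)=2/27, b=Δ3−h3·(2M3+M4)/6=2/3
t_q=27/4 → seg 2, τ=3/4; S=-3+5/3·τ+1/3·τ²+-1/9·τ³=-103/64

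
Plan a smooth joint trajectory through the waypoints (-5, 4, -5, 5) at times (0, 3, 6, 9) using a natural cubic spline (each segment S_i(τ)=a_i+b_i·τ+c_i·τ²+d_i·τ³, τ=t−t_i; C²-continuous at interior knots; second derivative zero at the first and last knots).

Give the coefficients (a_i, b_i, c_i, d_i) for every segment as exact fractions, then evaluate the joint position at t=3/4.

Δ: Δ0=3, Δ1=-3, Δ2=10/3
row 1: diag=12, rhs=-36; c'=1/4, d'=-3
row 2: denom=12−3·1/4=45/4; d'=(38−3·-3)/(45/4)=188/45
back: M2=188/45
back: M1=-3−1/4·188/45=-182/45
M: M0=0, M1=-182/45, M2=188/45, M3=0
seg 0: a=-5, c=M0/2=0, d=(M1−M0)/(6·3)=-91/405, b=Δ0−h0·(2M0+M1)/6=226/45
seg 1: a=4, c=M1/2=-91/45, d=(M2−M1)/(6·3)=37/81, b=Δ1−h1·(2M1+M2)/6=-47/45
seg 2: a=-5, c=M2/2=94/45, d=(M3−M2)/(6·3)=-94/405, b=Δ2−h2·(2M2+M3)/6=-38/45
t_q=3/4 → seg 0, τ=3/4; S=-5+226/45·τ+0·τ²+-91/405·τ³=-85/64

  seg 0: a=-5 b=226/45 c=0 d=-91/405
  seg 1: a=4 b=-47/45 c=-91/45 d=37/81
  seg 2: a=-5 b=-38/45 c=94/45 d=-94/405
S(3/4) = -85/64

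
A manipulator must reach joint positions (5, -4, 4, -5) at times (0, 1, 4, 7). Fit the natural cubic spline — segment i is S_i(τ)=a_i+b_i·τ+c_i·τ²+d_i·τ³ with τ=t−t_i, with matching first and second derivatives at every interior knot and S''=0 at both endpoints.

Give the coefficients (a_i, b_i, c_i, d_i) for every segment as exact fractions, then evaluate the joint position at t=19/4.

Δ: Δ0=-9, Δ1=8/3, Δ2=-3
row 1: diag=8, rhs=70; c'=3/8, d'=35/4
row 2: denom=12−3·3/8=87/8; d'=(-34−3·35/4)/(87/8)=-482/87
back: M2=-482/87
back: M1=35/4−3/8·-482/87=314/29
M: M0=0, M1=314/29, M2=-482/87, M3=0
seg 0: a=5, c=M0/2=0, d=(M1−M0)/(6·1)=157/87, b=Δ0−h0·(2M0+M1)/6=-940/87
seg 1: a=-4, c=M1/2=157/29, d=(M2−M1)/(6·3)=-712/783, b=Δ1−h1·(2M1+M2)/6=-469/87
seg 2: a=4, c=M2/2=-241/87, d=(M3−M2)/(6·3)=241/783, b=Δ2−h2·(2M2+M3)/6=221/87
t_q=19/4 → seg 2, τ=3/4; S=4+221/87·τ+-241/87·τ²+241/783·τ³=8309/1856

  seg 0: a=5 b=-940/87 c=0 d=157/87
  seg 1: a=-4 b=-469/87 c=157/29 d=-712/783
  seg 2: a=4 b=221/87 c=-241/87 d=241/783
S(19/4) = 8309/1856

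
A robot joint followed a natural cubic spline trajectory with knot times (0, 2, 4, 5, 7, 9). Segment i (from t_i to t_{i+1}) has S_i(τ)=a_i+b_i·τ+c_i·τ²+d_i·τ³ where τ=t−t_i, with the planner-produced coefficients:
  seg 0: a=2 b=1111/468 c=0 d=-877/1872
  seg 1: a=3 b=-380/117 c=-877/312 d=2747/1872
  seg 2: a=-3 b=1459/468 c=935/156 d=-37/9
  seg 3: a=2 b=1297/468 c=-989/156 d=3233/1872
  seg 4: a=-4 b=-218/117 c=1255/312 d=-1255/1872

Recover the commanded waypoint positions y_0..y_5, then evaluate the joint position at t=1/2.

y_0=2 y_1=3 y_2=-3 y_3=2 y_4=-4 y_5=3
S(1/2) = 15617/4992

y_0 = S_0(0) = a_0 = 2
y_1 = S_1(0) = a_1 = 3
y_2 = S_2(0) = a_2 = -3
y_3 = S_3(0) = a_3 = 2
y_4 = S_4(0) = a_4 = -4
y_5 = S_4(2) = 3
t_q=1/2 is in segment 0 (τ=1/2); S_0(τ)=15617/4992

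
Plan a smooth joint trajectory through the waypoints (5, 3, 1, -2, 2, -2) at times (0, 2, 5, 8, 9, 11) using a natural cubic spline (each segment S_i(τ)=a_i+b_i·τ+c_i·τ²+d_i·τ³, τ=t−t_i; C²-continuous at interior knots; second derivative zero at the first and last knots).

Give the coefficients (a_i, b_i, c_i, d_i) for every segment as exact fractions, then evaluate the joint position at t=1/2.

Δ: Δ0=-1, Δ1=-2/3, Δ2=-1, Δ3=4, Δ4=-2
row 1: diag=10, rhs=2; c'=3/10, d'=1/5
row 2: denom=12−3·3/10=111/10; d'=(-2−3·1/5)/(111/10)=-26/111
row 3: denom=8−3·10/37=266/37; d'=(30−3·-26/111)/(266/37)=568/133
row 4: denom=6−1·37/266=1559/266; d'=(-36−1·568/133)/(1559/266)=-10712/1559
back: M4=-10712/1559
back: M3=568/133−37/266·-10712/1559=8148/1559
back: M2=-26/111−10/37·8148/1559=-7702/4677
back: M1=1/5−3/10·-7702/4677=1082/1559
M: M0=0, M1=1082/1559, M2=-7702/4677, M3=8148/1559, M4=-10712/1559, M5=0
seg 0: a=5, c=M0/2=0, d=(M1−M0)/(6·2)=541/9354, b=Δ0−h0·(2M0+M1)/6=-5759/4677
seg 1: a=3, c=M1/2=541/1559, d=(M2−M1)/(6·3)=-5474/42093, b=Δ1−h1·(2M1+M2)/6=-2513/4677
seg 2: a=1, c=M2/2=-3851/4677, d=(M3−M2)/(6·3)=16073/42093, b=Δ2−h2·(2M2+M3)/6=-9197/4677
seg 3: a=-2, c=M3/2=4074/1559, d=(M4−M3)/(6·1)=-9430/4677, b=Δ3−h3·(2M3+M4)/6=15916/4677
seg 4: a=2, c=M4/2=-5356/1559, d=(M5−M4)/(6·2)=2678/4677, b=Δ4−h4·(2M4+M5)/6=12070/4677
t_q=1/2 → seg 0, τ=1/2; S=5+-5759/4677·τ+0·τ²+541/9354·τ³=109543/24944

  seg 0: a=5 b=-5759/4677 c=0 d=541/9354
  seg 1: a=3 b=-2513/4677 c=541/1559 d=-5474/42093
  seg 2: a=1 b=-9197/4677 c=-3851/4677 d=16073/42093
  seg 3: a=-2 b=15916/4677 c=4074/1559 d=-9430/4677
  seg 4: a=2 b=12070/4677 c=-5356/1559 d=2678/4677
S(1/2) = 109543/24944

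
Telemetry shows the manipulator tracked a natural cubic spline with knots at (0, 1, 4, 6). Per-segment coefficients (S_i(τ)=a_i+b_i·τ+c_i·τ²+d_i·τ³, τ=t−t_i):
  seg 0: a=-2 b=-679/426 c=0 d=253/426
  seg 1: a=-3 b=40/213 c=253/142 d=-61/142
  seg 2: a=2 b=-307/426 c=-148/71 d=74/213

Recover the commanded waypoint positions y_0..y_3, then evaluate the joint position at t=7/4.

y_0 = S_0(0) = a_0 = -2
y_1 = S_1(0) = a_1 = -3
y_2 = S_2(0) = a_2 = 2
y_3 = S_2(2) = -5
t_q=7/4 is in segment 1 (τ=3/4); S_1(τ)=-18523/9088

y_0=-2 y_1=-3 y_2=2 y_3=-5
S(7/4) = -18523/9088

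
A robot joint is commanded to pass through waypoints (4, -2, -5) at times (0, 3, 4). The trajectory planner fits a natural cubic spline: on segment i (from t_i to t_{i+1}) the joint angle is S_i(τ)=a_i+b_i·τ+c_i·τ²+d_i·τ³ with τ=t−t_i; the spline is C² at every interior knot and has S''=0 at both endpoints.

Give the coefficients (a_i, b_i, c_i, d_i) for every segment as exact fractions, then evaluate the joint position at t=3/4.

Δ: Δ0=-2, Δ1=-3
row 1: diag=8, rhs=-6; c'=1/8, d'=-3/4
back: M1=-3/4
M: M0=0, M1=-3/4, M2=0
seg 0: a=4, c=M0/2=0, d=(M1−M0)/(6·3)=-1/24, b=Δ0−h0·(2M0+M1)/6=-13/8
seg 1: a=-2, c=M1/2=-3/8, d=(M2−M1)/(6·1)=1/8, b=Δ1−h1·(2M1+M2)/6=-11/4
t_q=3/4 → seg 0, τ=3/4; S=4+-13/8·τ+0·τ²+-1/24·τ³=1415/512

  seg 0: a=4 b=-13/8 c=0 d=-1/24
  seg 1: a=-2 b=-11/4 c=-3/8 d=1/8
S(3/4) = 1415/512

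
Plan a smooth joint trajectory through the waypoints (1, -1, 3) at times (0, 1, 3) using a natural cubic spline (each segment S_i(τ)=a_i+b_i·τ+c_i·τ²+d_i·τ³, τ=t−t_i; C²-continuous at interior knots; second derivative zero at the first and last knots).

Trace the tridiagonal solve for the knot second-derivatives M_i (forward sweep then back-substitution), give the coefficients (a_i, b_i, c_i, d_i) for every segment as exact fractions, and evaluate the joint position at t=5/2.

  seg 0: a=1 b=-8/3 c=0 d=2/3
  seg 1: a=-1 b=-2/3 c=2 d=-1/3
S(5/2) = 11/8

Δ: Δ0=-2, Δ1=2
row 1: diag=6, rhs=24; c'=1/3, d'=4
back: M1=4
M: M0=0, M1=4, M2=0
seg 0: a=1, c=M0/2=0, d=(M1−M0)/(6·1)=2/3, b=Δ0−h0·(2M0+M1)/6=-8/3
seg 1: a=-1, c=M1/2=2, d=(M2−M1)/(6·2)=-1/3, b=Δ1−h1·(2M1+M2)/6=-2/3
t_q=5/2 → seg 1, τ=3/2; S=-1+-2/3·τ+2·τ²+-1/3·τ³=11/8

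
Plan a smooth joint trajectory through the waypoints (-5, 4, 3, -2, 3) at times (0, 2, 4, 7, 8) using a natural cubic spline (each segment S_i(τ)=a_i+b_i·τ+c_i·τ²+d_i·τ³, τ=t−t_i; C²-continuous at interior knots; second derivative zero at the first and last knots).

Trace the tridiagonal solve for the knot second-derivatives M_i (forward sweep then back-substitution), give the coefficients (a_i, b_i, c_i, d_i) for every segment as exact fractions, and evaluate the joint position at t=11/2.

Δ: Δ0=9/2, Δ1=-1/2, Δ2=-5/3, Δ3=5
row 1: diag=8, rhs=-30; c'=1/4, d'=-15/4
row 2: denom=10−2·1/4=19/2; d'=(-7−2·-15/4)/(19/2)=1/19
row 3: denom=8−3·6/19=134/19; d'=(40−3·1/19)/(134/19)=757/134
back: M3=757/134
back: M2=1/19−6/19·757/134=-116/67
back: M1=-15/4−1/4·-116/67=-889/268
M: M0=0, M1=-889/268, M2=-116/67, M3=757/134, M4=0
seg 0: a=-5, c=M0/2=0, d=(M1−M0)/(6·2)=-889/3216, b=Δ0−h0·(2M0+M1)/6=4507/804
seg 1: a=4, c=M1/2=-889/536, d=(M2−M1)/(6·2)=425/3216, b=Δ1−h1·(2M1+M2)/6=460/201
seg 2: a=3, c=M2/2=-58/67, d=(M3−M2)/(6·3)=989/2412, b=Δ2−h2·(2M2+M3)/6=-2219/804
seg 3: a=-2, c=M3/2=757/268, d=(M4−M3)/(6·1)=-757/804, b=Δ3−h3·(2M3+M4)/6=1253/402
t_q=11/2 → seg 2, τ=3/2; S=3+-2219/804·τ+-58/67·τ²+989/2412·τ³=-3653/2144

  seg 0: a=-5 b=4507/804 c=0 d=-889/3216
  seg 1: a=4 b=460/201 c=-889/536 d=425/3216
  seg 2: a=3 b=-2219/804 c=-58/67 d=989/2412
  seg 3: a=-2 b=1253/402 c=757/268 d=-757/804
S(11/2) = -3653/2144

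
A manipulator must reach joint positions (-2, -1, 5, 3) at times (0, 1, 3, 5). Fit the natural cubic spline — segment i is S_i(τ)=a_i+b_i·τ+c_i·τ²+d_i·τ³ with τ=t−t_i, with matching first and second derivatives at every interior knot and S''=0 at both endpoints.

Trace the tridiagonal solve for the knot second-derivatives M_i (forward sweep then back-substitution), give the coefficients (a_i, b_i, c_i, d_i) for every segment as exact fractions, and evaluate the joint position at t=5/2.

  seg 0: a=-2 b=5/11 c=0 d=6/11
  seg 1: a=-1 b=23/11 c=18/11 d=-13/22
  seg 2: a=5 b=17/11 c=-21/11 d=7/22
S(5/2) = 673/176

Δ: Δ0=1, Δ1=3, Δ2=-1
row 1: diag=6, rhs=12; c'=1/3, d'=2
row 2: denom=8−2·1/3=22/3; d'=(-24−2·2)/(22/3)=-42/11
back: M2=-42/11
back: M1=2−1/3·-42/11=36/11
M: M0=0, M1=36/11, M2=-42/11, M3=0
seg 0: a=-2, c=M0/2=0, d=(M1−M0)/(6·1)=6/11, b=Δ0−h0·(2M0+M1)/6=5/11
seg 1: a=-1, c=M1/2=18/11, d=(M2−M1)/(6·2)=-13/22, b=Δ1−h1·(2M1+M2)/6=23/11
seg 2: a=5, c=M2/2=-21/11, d=(M3−M2)/(6·2)=7/22, b=Δ2−h2·(2M2+M3)/6=17/11
t_q=5/2 → seg 1, τ=3/2; S=-1+23/11·τ+18/11·τ²+-13/22·τ³=673/176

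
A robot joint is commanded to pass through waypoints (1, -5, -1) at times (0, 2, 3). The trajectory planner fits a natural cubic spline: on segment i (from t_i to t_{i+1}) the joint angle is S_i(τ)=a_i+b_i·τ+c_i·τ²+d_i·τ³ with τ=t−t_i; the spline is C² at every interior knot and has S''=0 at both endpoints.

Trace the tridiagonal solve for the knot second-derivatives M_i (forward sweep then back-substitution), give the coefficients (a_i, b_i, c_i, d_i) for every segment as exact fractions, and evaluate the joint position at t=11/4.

  seg 0: a=1 b=-16/3 c=0 d=7/12
  seg 1: a=-5 b=5/3 c=7/2 d=-7/6
S(11/4) = -291/128

Δ: Δ0=-3, Δ1=4
row 1: diag=6, rhs=42; c'=1/6, d'=7
back: M1=7
M: M0=0, M1=7, M2=0
seg 0: a=1, c=M0/2=0, d=(M1−M0)/(6·2)=7/12, b=Δ0−h0·(2M0+M1)/6=-16/3
seg 1: a=-5, c=M1/2=7/2, d=(M2−M1)/(6·1)=-7/6, b=Δ1−h1·(2M1+M2)/6=5/3
t_q=11/4 → seg 1, τ=3/4; S=-5+5/3·τ+7/2·τ²+-7/6·τ³=-291/128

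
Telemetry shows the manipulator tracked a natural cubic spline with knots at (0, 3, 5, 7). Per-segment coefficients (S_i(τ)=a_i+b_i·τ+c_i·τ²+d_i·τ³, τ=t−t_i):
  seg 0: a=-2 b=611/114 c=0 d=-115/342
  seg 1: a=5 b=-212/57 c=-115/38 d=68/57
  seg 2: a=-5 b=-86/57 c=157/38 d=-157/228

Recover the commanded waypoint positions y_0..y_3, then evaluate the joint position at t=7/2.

y_0=-2 y_1=5 y_2=-5 y_3=3
S(7/2) = 385/152

y_0 = S_0(0) = a_0 = -2
y_1 = S_1(0) = a_1 = 5
y_2 = S_2(0) = a_2 = -5
y_3 = S_2(2) = 3
t_q=7/2 is in segment 1 (τ=1/2); S_1(τ)=385/152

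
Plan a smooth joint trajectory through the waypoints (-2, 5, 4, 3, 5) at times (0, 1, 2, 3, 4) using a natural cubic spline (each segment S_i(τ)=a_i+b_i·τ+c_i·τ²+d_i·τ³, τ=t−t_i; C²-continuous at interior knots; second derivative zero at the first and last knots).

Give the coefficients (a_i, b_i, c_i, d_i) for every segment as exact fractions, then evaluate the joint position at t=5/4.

Δ: Δ0=7, Δ1=-1, Δ2=-1, Δ3=2
row 1: diag=4, rhs=-48; c'=1/4, d'=-12
row 2: denom=4−1·1/4=15/4; d'=(0−1·-12)/(15/4)=16/5
row 3: denom=4−1·4/15=56/15; d'=(18−1·16/5)/(56/15)=111/28
back: M3=111/28
back: M2=16/5−4/15·111/28=15/7
back: M1=-12−1/4·15/7=-351/28
M: M0=0, M1=-351/28, M2=15/7, M3=111/28, M4=0
seg 0: a=-2, c=M0/2=0, d=(M1−M0)/(6·1)=-117/56, b=Δ0−h0·(2M0+M1)/6=509/56
seg 1: a=5, c=M1/2=-351/56, d=(M2−M1)/(6·1)=137/56, b=Δ1−h1·(2M1+M2)/6=79/28
seg 2: a=4, c=M2/2=15/14, d=(M3−M2)/(6·1)=17/56, b=Δ2−h2·(2M2+M3)/6=-19/8
seg 3: a=3, c=M3/2=111/56, d=(M4−M3)/(6·1)=-37/56, b=Δ3−h3·(2M3+M4)/6=19/28
t_q=5/4 → seg 1, τ=1/4; S=5+79/28·τ+-351/56·τ²+137/56·τ³=19181/3584

  seg 0: a=-2 b=509/56 c=0 d=-117/56
  seg 1: a=5 b=79/28 c=-351/56 d=137/56
  seg 2: a=4 b=-19/8 c=15/14 d=17/56
  seg 3: a=3 b=19/28 c=111/56 d=-37/56
S(5/4) = 19181/3584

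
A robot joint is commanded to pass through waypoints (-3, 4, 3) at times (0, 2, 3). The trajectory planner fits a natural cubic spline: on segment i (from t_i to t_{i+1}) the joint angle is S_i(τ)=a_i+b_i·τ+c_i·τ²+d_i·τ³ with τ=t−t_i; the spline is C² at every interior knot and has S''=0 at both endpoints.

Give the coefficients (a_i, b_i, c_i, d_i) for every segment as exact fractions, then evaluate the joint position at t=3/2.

Δ: Δ0=7/2, Δ1=-1
row 1: diag=6, rhs=-27; c'=1/6, d'=-9/2
back: M1=-9/2
M: M0=0, M1=-9/2, M2=0
seg 0: a=-3, c=M0/2=0, d=(M1−M0)/(6·2)=-3/8, b=Δ0−h0·(2M0+M1)/6=5
seg 1: a=4, c=M1/2=-9/4, d=(M2−M1)/(6·1)=3/4, b=Δ1−h1·(2M1+M2)/6=1/2
t_q=3/2 → seg 0, τ=3/2; S=-3+5·τ+0·τ²+-3/8·τ³=207/64

  seg 0: a=-3 b=5 c=0 d=-3/8
  seg 1: a=4 b=1/2 c=-9/4 d=3/4
S(3/2) = 207/64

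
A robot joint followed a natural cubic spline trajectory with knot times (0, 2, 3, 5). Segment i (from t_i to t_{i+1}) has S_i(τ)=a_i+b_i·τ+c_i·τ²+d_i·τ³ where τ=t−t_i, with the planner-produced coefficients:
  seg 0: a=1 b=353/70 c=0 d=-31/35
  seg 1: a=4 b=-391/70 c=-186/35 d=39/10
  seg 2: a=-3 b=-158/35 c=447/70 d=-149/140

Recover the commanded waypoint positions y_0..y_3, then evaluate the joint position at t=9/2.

y_0 = S_0(0) = a_0 = 1
y_1 = S_1(0) = a_1 = 4
y_2 = S_2(0) = a_2 = -3
y_3 = S_2(2) = 5
t_q=9/2 is in segment 2 (τ=3/2); S_2(τ)=225/224

y_0=1 y_1=4 y_2=-3 y_3=5
S(9/2) = 225/224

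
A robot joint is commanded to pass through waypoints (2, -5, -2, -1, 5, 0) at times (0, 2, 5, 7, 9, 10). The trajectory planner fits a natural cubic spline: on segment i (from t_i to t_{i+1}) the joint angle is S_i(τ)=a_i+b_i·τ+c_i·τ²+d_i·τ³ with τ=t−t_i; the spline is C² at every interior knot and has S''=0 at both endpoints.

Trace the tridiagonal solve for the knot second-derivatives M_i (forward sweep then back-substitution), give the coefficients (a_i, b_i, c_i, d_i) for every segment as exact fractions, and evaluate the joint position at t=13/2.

Δ: Δ0=-7/2, Δ1=1, Δ2=1/2, Δ3=3, Δ4=-5
row 1: diag=10, rhs=27; c'=3/10, d'=27/10
row 2: denom=10−3·3/10=91/10; d'=(-3−3·27/10)/(91/10)=-111/91
row 3: denom=8−2·20/91=688/91; d'=(15−2·-111/91)/(688/91)=1587/688
row 4: denom=6−2·91/344=941/172; d'=(-48−2·1587/688)/(941/172)=-18099/1882
back: M4=-18099/1882
back: M3=1587/688−91/344·-18099/1882=9129/1882
back: M2=-111/91−20/91·9129/1882=-2151/941
back: M1=27/10−3/10·-2151/941=3186/941
M: M0=0, M1=3186/941, M2=-2151/941, M3=9129/1882, M4=-18099/1882, M5=0
seg 0: a=2, c=M0/2=0, d=(M1−M0)/(6·2)=531/1882, b=Δ0−h0·(2M0+M1)/6=-8711/1882
seg 1: a=-5, c=M1/2=1593/941, d=(M2−M1)/(6·3)=-593/1882, b=Δ1−h1·(2M1+M2)/6=-2339/1882
seg 2: a=-2, c=M2/2=-2151/1882, d=(M3−M2)/(6·2)=4477/7528, b=Δ2−h2·(2M2+M3)/6=383/941
seg 3: a=-1, c=M3/2=9129/3764, d=(M4−M3)/(6·2)=-2269/1882, b=Δ3−h3·(2M3+M4)/6=5593/1882
seg 4: a=5, c=M4/2=-18099/3764, d=(M5−M4)/(6·1)=6033/3764, b=Δ4−h4·(2M4+M5)/6=-3377/1882
t_q=13/2 → seg 2, τ=3/2; S=-2+383/941·τ+-2151/1882·τ²+4477/7528·τ³=-117673/60224

  seg 0: a=2 b=-8711/1882 c=0 d=531/1882
  seg 1: a=-5 b=-2339/1882 c=1593/941 d=-593/1882
  seg 2: a=-2 b=383/941 c=-2151/1882 d=4477/7528
  seg 3: a=-1 b=5593/1882 c=9129/3764 d=-2269/1882
  seg 4: a=5 b=-3377/1882 c=-18099/3764 d=6033/3764
S(13/2) = -117673/60224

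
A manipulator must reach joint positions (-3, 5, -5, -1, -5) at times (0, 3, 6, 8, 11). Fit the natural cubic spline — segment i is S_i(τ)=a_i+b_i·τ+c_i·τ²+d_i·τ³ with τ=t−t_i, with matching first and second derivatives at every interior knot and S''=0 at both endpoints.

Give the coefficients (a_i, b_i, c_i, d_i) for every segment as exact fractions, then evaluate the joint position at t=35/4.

  seg 0: a=-3 b=850/177 c=0 d=-14/59
  seg 1: a=5 b=-284/177 c=-126/59 d=92/177
  seg 2: a=-5 b=-68/177 c=150/59 d=-239/354
  seg 3: a=-1 b=298/177 c=-89/59 d=89/531
S(35/4) = -1945/3776

Δ: Δ0=8/3, Δ1=-10/3, Δ2=2, Δ3=-4/3
row 1: diag=12, rhs=-36; c'=1/4, d'=-3
row 2: denom=10−3·1/4=37/4; d'=(32−3·-3)/(37/4)=164/37
row 3: denom=10−2·8/37=354/37; d'=(-20−2·164/37)/(354/37)=-178/59
back: M3=-178/59
back: M2=164/37−8/37·-178/59=300/59
back: M1=-3−1/4·300/59=-252/59
M: M0=0, M1=-252/59, M2=300/59, M3=-178/59, M4=0
seg 0: a=-3, c=M0/2=0, d=(M1−M0)/(6·3)=-14/59, b=Δ0−h0·(2M0+M1)/6=850/177
seg 1: a=5, c=M1/2=-126/59, d=(M2−M1)/(6·3)=92/177, b=Δ1−h1·(2M1+M2)/6=-284/177
seg 2: a=-5, c=M2/2=150/59, d=(M3−M2)/(6·2)=-239/354, b=Δ2−h2·(2M2+M3)/6=-68/177
seg 3: a=-1, c=M3/2=-89/59, d=(M4−M3)/(6·3)=89/531, b=Δ3−h3·(2M3+M4)/6=298/177
t_q=35/4 → seg 3, τ=3/4; S=-1+298/177·τ+-89/59·τ²+89/531·τ³=-1945/3776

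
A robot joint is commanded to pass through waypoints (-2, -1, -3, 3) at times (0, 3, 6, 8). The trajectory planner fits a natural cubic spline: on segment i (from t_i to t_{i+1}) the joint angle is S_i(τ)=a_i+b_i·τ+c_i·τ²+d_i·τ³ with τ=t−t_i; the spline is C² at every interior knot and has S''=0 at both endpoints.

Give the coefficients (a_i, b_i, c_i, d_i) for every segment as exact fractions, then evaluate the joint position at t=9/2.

  seg 0: a=-2 b=100/111 c=0 d=-7/111
  seg 1: a=-1 b=-89/111 c=-21/37 d=68/333
  seg 2: a=-3 b=145/111 c=47/37 d=-47/222
S(9/2) = -413/148

Δ: Δ0=1/3, Δ1=-2/3, Δ2=3
row 1: diag=12, rhs=-6; c'=1/4, d'=-1/2
row 2: denom=10−3·1/4=37/4; d'=(22−3·-1/2)/(37/4)=94/37
back: M2=94/37
back: M1=-1/2−1/4·94/37=-42/37
M: M0=0, M1=-42/37, M2=94/37, M3=0
seg 0: a=-2, c=M0/2=0, d=(M1−M0)/(6·3)=-7/111, b=Δ0−h0·(2M0+M1)/6=100/111
seg 1: a=-1, c=M1/2=-21/37, d=(M2−M1)/(6·3)=68/333, b=Δ1−h1·(2M1+M2)/6=-89/111
seg 2: a=-3, c=M2/2=47/37, d=(M3−M2)/(6·2)=-47/222, b=Δ2−h2·(2M2+M3)/6=145/111
t_q=9/2 → seg 1, τ=3/2; S=-1+-89/111·τ+-21/37·τ²+68/333·τ³=-413/148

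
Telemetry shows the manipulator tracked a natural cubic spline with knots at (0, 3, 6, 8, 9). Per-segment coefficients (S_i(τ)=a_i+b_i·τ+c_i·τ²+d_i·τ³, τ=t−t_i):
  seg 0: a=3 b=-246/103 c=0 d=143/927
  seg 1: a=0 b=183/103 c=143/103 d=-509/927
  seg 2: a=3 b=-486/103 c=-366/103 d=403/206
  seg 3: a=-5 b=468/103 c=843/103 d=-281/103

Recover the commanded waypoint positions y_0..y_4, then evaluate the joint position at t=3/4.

y_0 = S_0(0) = a_0 = 3
y_1 = S_1(0) = a_1 = 0
y_2 = S_2(0) = a_2 = 3
y_3 = S_3(0) = a_3 = -5
y_4 = S_3(1) = 5
t_q=3/4 is in segment 0 (τ=3/4); S_0(τ)=8397/6592

y_0=3 y_1=0 y_2=3 y_3=-5 y_4=5
S(3/4) = 8397/6592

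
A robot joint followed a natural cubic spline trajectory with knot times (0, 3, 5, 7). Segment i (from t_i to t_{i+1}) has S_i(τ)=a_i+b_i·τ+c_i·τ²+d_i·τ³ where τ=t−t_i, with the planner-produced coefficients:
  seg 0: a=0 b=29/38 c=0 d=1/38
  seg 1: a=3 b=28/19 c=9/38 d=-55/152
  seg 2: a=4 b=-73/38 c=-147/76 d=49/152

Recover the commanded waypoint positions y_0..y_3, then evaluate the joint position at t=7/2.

y_0=0 y_1=3 y_2=4 y_3=-5
S(7/2) = 4561/1216

y_0 = S_0(0) = a_0 = 0
y_1 = S_1(0) = a_1 = 3
y_2 = S_2(0) = a_2 = 4
y_3 = S_2(2) = -5
t_q=7/2 is in segment 1 (τ=1/2); S_1(τ)=4561/1216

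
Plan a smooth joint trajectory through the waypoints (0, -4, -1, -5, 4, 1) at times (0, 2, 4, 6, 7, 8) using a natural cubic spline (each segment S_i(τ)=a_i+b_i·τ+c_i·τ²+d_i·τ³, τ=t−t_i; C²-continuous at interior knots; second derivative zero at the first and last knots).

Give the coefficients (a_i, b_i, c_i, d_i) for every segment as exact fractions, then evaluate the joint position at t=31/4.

  seg 0: a=0 b=-2225/626 c=0 d=973/2504
  seg 1: a=-4 b=347/313 c=2919/1252 d=-1337/1252
  seg 2: a=-1 b=-745/313 c=-5103/1252 d=5341/2504
  seg 3: a=-5 b=4327/626 c=2730/313 d=-4153/626
  seg 4: a=4 b=1394/313 c=-6999/626 d=2333/626
S(31/4) = 105107/40064

Δ: Δ0=-2, Δ1=3/2, Δ2=-2, Δ3=9, Δ4=-3
row 1: diag=8, rhs=21; c'=1/4, d'=21/8
row 2: denom=8−2·1/4=15/2; d'=(-21−2·21/8)/(15/2)=-7/2
row 3: denom=6−2·4/15=82/15; d'=(66−2·-7/2)/(82/15)=1095/82
row 4: denom=4−1·15/82=313/82; d'=(-72−1·1095/82)/(313/82)=-6999/313
back: M4=-6999/313
back: M3=1095/82−15/82·-6999/313=5460/313
back: M2=-7/2−4/15·5460/313=-5103/626
back: M1=21/8−1/4·-5103/626=2919/626
M: M0=0, M1=2919/626, M2=-5103/626, M3=5460/313, M4=-6999/313, M5=0
seg 0: a=0, c=M0/2=0, d=(M1−M0)/(6·2)=973/2504, b=Δ0−h0·(2M0+M1)/6=-2225/626
seg 1: a=-4, c=M1/2=2919/1252, d=(M2−M1)/(6·2)=-1337/1252, b=Δ1−h1·(2M1+M2)/6=347/313
seg 2: a=-1, c=M2/2=-5103/1252, d=(M3−M2)/(6·2)=5341/2504, b=Δ2−h2·(2M2+M3)/6=-745/313
seg 3: a=-5, c=M3/2=2730/313, d=(M4−M3)/(6·1)=-4153/626, b=Δ3−h3·(2M3+M4)/6=4327/626
seg 4: a=4, c=M4/2=-6999/626, d=(M5−M4)/(6·1)=2333/626, b=Δ4−h4·(2M4+M5)/6=1394/313
t_q=31/4 → seg 4, τ=3/4; S=4+1394/313·τ+-6999/626·τ²+2333/626·τ³=105107/40064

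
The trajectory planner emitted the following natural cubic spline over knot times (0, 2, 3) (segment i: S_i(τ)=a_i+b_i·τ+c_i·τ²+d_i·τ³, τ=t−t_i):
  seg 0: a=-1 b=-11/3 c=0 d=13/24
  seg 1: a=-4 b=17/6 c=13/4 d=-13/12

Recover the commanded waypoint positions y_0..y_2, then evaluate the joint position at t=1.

y_0=-1 y_1=-4 y_2=1
S(1) = -33/8

y_0 = S_0(0) = a_0 = -1
y_1 = S_1(0) = a_1 = -4
y_2 = S_1(1) = 1
t_q=1 is in segment 0 (τ=1); S_0(τ)=-33/8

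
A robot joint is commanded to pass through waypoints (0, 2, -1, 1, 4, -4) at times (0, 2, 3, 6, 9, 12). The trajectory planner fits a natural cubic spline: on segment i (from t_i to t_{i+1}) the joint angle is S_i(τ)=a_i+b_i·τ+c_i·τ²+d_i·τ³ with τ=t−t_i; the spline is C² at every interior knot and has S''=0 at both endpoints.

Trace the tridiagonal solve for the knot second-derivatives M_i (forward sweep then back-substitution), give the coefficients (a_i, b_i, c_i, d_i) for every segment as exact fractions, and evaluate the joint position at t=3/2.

Δ: Δ0=1, Δ1=-3, Δ2=2/3, Δ3=1, Δ4=-8/3
row 1: diag=6, rhs=-24; c'=1/6, d'=-4
row 2: denom=8−1·1/6=47/6; d'=(22−1·-4)/(47/6)=156/47
row 3: denom=12−3·18/47=510/47; d'=(2−3·156/47)/(510/47)=-11/15
row 4: denom=12−3·47/170=1899/170; d'=(-22−3·-11/15)/(1899/170)=-374/211
back: M4=-374/211
back: M3=-11/15−47/170·-374/211=-154/633
back: M2=156/47−18/47·-154/633=720/211
back: M1=-4−1/6·720/211=-964/211
M: M0=0, M1=-964/211, M2=720/211, M3=-154/633, M4=-374/211, M5=0
seg 0: a=0, c=M0/2=0, d=(M1−M0)/(6·2)=-241/633, b=Δ0−h0·(2M0+M1)/6=1597/633
seg 1: a=2, c=M1/2=-482/211, d=(M2−M1)/(6·1)=842/633, b=Δ1−h1·(2M1+M2)/6=-1295/633
seg 2: a=-1, c=M2/2=360/211, d=(M3−M2)/(6·3)=-1157/5697, b=Δ2−h2·(2M2+M3)/6=-1661/633
seg 3: a=1, c=M3/2=-77/633, d=(M4−M3)/(6·3)=-484/5697, b=Δ3−h3·(2M3+M4)/6=1348/633
seg 4: a=4, c=M4/2=-187/211, d=(M5−M4)/(6·3)=187/1899, b=Δ4−h4·(2M4+M5)/6=-566/633
t_q=3/2 → seg 0, τ=3/2; S=0+1597/633·τ+0·τ²+-241/633·τ³=4219/1688

  seg 0: a=0 b=1597/633 c=0 d=-241/633
  seg 1: a=2 b=-1295/633 c=-482/211 d=842/633
  seg 2: a=-1 b=-1661/633 c=360/211 d=-1157/5697
  seg 3: a=1 b=1348/633 c=-77/633 d=-484/5697
  seg 4: a=4 b=-566/633 c=-187/211 d=187/1899
S(3/2) = 4219/1688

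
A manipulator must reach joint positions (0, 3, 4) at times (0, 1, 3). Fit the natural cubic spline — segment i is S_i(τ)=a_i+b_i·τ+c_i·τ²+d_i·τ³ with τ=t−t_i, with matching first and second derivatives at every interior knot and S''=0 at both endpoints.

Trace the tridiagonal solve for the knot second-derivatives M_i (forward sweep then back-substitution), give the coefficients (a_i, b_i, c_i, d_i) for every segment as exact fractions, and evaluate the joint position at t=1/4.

  seg 0: a=0 b=41/12 c=0 d=-5/12
  seg 1: a=3 b=13/6 c=-5/4 d=5/24
S(1/4) = 217/256

Δ: Δ0=3, Δ1=1/2
row 1: diag=6, rhs=-15; c'=1/3, d'=-5/2
back: M1=-5/2
M: M0=0, M1=-5/2, M2=0
seg 0: a=0, c=M0/2=0, d=(M1−M0)/(6·1)=-5/12, b=Δ0−h0·(2M0+M1)/6=41/12
seg 1: a=3, c=M1/2=-5/4, d=(M2−M1)/(6·2)=5/24, b=Δ1−h1·(2M1+M2)/6=13/6
t_q=1/4 → seg 0, τ=1/4; S=0+41/12·τ+0·τ²+-5/12·τ³=217/256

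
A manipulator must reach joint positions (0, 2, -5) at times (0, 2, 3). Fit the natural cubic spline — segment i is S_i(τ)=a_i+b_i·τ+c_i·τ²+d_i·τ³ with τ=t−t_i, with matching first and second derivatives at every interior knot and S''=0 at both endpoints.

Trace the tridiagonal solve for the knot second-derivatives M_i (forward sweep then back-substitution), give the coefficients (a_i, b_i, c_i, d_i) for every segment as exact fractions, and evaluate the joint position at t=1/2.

  seg 0: a=0 b=11/3 c=0 d=-2/3
  seg 1: a=2 b=-13/3 c=-4 d=4/3
S(1/2) = 7/4

Δ: Δ0=1, Δ1=-7
row 1: diag=6, rhs=-48; c'=1/6, d'=-8
back: M1=-8
M: M0=0, M1=-8, M2=0
seg 0: a=0, c=M0/2=0, d=(M1−M0)/(6·2)=-2/3, b=Δ0−h0·(2M0+M1)/6=11/3
seg 1: a=2, c=M1/2=-4, d=(M2−M1)/(6·1)=4/3, b=Δ1−h1·(2M1+M2)/6=-13/3
t_q=1/2 → seg 0, τ=1/2; S=0+11/3·τ+0·τ²+-2/3·τ³=7/4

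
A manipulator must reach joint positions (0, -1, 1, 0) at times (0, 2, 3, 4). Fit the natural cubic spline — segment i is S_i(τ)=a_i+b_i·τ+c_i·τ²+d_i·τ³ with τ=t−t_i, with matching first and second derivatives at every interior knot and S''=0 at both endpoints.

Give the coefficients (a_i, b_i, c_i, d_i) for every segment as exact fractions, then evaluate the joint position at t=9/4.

Δ: Δ0=-1/2, Δ1=2, Δ2=-1
row 1: diag=6, rhs=15; c'=1/6, d'=5/2
row 2: denom=4−1·1/6=23/6; d'=(-18−1·5/2)/(23/6)=-123/23
back: M2=-123/23
back: M1=5/2−1/6·-123/23=78/23
M: M0=0, M1=78/23, M2=-123/23, M3=0
seg 0: a=0, c=M0/2=0, d=(M1−M0)/(6·2)=13/46, b=Δ0−h0·(2M0+M1)/6=-75/46
seg 1: a=-1, c=M1/2=39/23, d=(M2−M1)/(6·1)=-67/46, b=Δ1−h1·(2M1+M2)/6=81/46
seg 2: a=1, c=M2/2=-123/46, d=(M3−M2)/(6·1)=41/46, b=Δ2−h2·(2M2+M3)/6=18/23
t_q=9/4 → seg 1, τ=1/4; S=-1+81/46·τ+39/23·τ²+-67/46·τ³=-61/128

  seg 0: a=0 b=-75/46 c=0 d=13/46
  seg 1: a=-1 b=81/46 c=39/23 d=-67/46
  seg 2: a=1 b=18/23 c=-123/46 d=41/46
S(9/4) = -61/128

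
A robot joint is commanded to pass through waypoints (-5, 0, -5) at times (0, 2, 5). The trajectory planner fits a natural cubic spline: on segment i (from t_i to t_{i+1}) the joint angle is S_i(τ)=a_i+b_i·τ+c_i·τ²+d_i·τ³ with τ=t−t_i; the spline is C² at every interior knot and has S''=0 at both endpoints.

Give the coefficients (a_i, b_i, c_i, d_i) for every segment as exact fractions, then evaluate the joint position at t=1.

  seg 0: a=-5 b=10/3 c=0 d=-5/24
  seg 1: a=0 b=5/6 c=-5/4 d=5/36
S(1) = -15/8

Δ: Δ0=5/2, Δ1=-5/3
row 1: diag=10, rhs=-25; c'=3/10, d'=-5/2
back: M1=-5/2
M: M0=0, M1=-5/2, M2=0
seg 0: a=-5, c=M0/2=0, d=(M1−M0)/(6·2)=-5/24, b=Δ0−h0·(2M0+M1)/6=10/3
seg 1: a=0, c=M1/2=-5/4, d=(M2−M1)/(6·3)=5/36, b=Δ1−h1·(2M1+M2)/6=5/6
t_q=1 → seg 0, τ=1; S=-5+10/3·τ+0·τ²+-5/24·τ³=-15/8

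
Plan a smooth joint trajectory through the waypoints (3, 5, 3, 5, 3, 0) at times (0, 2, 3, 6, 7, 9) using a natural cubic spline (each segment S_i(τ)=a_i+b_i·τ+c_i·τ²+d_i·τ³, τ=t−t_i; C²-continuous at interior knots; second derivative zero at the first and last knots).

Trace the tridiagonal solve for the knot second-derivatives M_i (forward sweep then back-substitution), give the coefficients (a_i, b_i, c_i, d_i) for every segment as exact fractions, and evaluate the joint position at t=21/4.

  seg 0: a=3 b=2500/1131 c=0 d=-1369/4524
  seg 1: a=5 b=-1607/1131 c=-1369/754 d=2797/2262
  seg 2: a=3 b=-3037/2262 c=714/377 d=-71/174
  seg 3: a=5 b=-1127/1131 c=-1341/754 d=1753/2262
  seg 4: a=3 b=-5041/2262 c=206/377 d=-103/1131
S(21/4) = 237375/48256

Δ: Δ0=1, Δ1=-2, Δ2=2/3, Δ3=-2, Δ4=-3/2
row 1: diag=6, rhs=-18; c'=1/6, d'=-3
row 2: denom=8−1·1/6=47/6; d'=(16−1·-3)/(47/6)=114/47
row 3: denom=8−3·18/47=322/47; d'=(-16−3·114/47)/(322/47)=-547/161
row 4: denom=6−1·47/322=1885/322; d'=(3−1·-547/161)/(1885/322)=412/377
back: M4=412/377
back: M3=-547/161−47/322·412/377=-1341/377
back: M2=114/47−18/47·-1341/377=1428/377
back: M1=-3−1/6·1428/377=-1369/377
M: M0=0, M1=-1369/377, M2=1428/377, M3=-1341/377, M4=412/377, M5=0
seg 0: a=3, c=M0/2=0, d=(M1−M0)/(6·2)=-1369/4524, b=Δ0−h0·(2M0+M1)/6=2500/1131
seg 1: a=5, c=M1/2=-1369/754, d=(M2−M1)/(6·1)=2797/2262, b=Δ1−h1·(2M1+M2)/6=-1607/1131
seg 2: a=3, c=M2/2=714/377, d=(M3−M2)/(6·3)=-71/174, b=Δ2−h2·(2M2+M3)/6=-3037/2262
seg 3: a=5, c=M3/2=-1341/754, d=(M4−M3)/(6·1)=1753/2262, b=Δ3−h3·(2M3+M4)/6=-1127/1131
seg 4: a=3, c=M4/2=206/377, d=(M5−M4)/(6·2)=-103/1131, b=Δ4−h4·(2M4+M5)/6=-5041/2262
t_q=21/4 → seg 2, τ=9/4; S=3+-3037/2262·τ+714/377·τ²+-71/174·τ³=237375/48256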